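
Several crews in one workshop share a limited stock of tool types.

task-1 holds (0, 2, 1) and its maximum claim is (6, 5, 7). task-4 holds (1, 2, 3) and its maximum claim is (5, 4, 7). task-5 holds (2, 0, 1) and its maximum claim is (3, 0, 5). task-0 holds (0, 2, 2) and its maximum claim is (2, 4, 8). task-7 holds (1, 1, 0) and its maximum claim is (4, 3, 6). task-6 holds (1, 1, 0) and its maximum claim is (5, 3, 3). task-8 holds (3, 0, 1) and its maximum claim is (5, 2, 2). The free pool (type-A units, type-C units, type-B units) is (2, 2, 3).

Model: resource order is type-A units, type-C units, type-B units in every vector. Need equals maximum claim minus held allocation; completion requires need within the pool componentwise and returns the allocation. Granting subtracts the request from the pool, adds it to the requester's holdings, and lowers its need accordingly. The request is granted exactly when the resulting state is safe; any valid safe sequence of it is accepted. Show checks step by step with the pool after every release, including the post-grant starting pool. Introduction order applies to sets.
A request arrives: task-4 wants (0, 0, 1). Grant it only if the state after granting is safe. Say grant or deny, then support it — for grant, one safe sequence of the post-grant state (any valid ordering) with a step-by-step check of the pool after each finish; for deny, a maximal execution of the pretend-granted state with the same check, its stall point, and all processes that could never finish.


GRANT. The post-grant state is safe; one safe sequence: task-8, task-6, task-4, task-7, task-5, task-0, task-1.
Key observation: with (2, 2, 2) left after the transfer, task-8 can run at once — the state stays safe.
Verifying the post-grant state step by step:
  pool = (2, 2, 2)
  task-8: need (2, 2, 1) fits (2, 2, 2); releases (3, 0, 1), pool now (5, 2, 3)
  task-6: need (4, 2, 3) fits (5, 2, 3); releases (1, 1, 0), pool now (6, 3, 3)
  task-4: need (4, 2, 3) fits (6, 3, 3); releases (1, 2, 4), pool now (7, 5, 7)
  task-7: need (3, 2, 6) fits (7, 5, 7); releases (1, 1, 0), pool now (8, 6, 7)
  task-5: need (1, 0, 4) fits (8, 6, 7); releases (2, 0, 1), pool now (10, 6, 8)
  task-0: need (2, 2, 6) fits (10, 6, 8); releases (0, 2, 2), pool now (10, 8, 10)
  task-1: need (6, 3, 6) fits (10, 8, 10); releases (0, 2, 1), pool now (10, 10, 11)


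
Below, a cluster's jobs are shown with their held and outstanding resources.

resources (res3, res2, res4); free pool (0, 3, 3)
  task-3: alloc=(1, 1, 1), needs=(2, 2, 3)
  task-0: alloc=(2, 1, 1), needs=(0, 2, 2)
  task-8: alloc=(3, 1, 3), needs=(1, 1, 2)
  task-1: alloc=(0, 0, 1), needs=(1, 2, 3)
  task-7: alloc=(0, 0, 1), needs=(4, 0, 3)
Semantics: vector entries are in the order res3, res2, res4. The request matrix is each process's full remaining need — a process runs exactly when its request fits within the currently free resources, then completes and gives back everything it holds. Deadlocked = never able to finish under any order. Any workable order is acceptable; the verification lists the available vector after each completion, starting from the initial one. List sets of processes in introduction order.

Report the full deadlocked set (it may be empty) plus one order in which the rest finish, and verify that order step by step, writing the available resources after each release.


Nothing here is deadlocked.
Key observation: the pool covers task-0 at once, and every later process fits after earlier releases.
The rest can finish in the order task-0, task-3, task-8, task-7, task-1. Step-by-step check:
  pool = (0, 3, 3)
  task-0: need (0, 2, 2) fits (0, 3, 3); releases (2, 1, 1), pool now (2, 4, 4)
  task-3: need (2, 2, 3) fits (2, 4, 4); releases (1, 1, 1), pool now (3, 5, 5)
  task-8: need (1, 1, 2) fits (3, 5, 5); releases (3, 1, 3), pool now (6, 6, 8)
  task-7: need (4, 0, 3) fits (6, 6, 8); releases (0, 0, 1), pool now (6, 6, 9)
  task-1: need (1, 2, 3) fits (6, 6, 9); releases (0, 0, 1), pool now (6, 6, 10)


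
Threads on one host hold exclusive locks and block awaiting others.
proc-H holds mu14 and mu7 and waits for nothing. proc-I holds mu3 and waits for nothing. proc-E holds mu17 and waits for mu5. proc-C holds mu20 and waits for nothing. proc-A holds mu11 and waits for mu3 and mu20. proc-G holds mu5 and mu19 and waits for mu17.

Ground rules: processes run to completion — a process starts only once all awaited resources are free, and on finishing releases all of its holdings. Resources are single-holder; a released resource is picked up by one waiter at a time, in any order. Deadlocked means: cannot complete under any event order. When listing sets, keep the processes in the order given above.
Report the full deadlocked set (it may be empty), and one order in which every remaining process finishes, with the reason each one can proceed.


Deadlocked set: proc-E and proc-G.
Key observation: proc-E -> proc-G -> proc-E is a circular wait — nothing in it can go first; no other process is dragged down with it.
One completion order for the rest: proc-C, proc-I, proc-H, proc-A.
Verifying each step:
  proc-C waits on nothing -> runs at once and releases mu20
  proc-I waits on nothing -> runs at once and releases mu3
  proc-H waits on nothing -> runs at once and releases mu14 and mu7
  run proc-A (all its waits — mu3 and mu20 — are resolved); releases mu11


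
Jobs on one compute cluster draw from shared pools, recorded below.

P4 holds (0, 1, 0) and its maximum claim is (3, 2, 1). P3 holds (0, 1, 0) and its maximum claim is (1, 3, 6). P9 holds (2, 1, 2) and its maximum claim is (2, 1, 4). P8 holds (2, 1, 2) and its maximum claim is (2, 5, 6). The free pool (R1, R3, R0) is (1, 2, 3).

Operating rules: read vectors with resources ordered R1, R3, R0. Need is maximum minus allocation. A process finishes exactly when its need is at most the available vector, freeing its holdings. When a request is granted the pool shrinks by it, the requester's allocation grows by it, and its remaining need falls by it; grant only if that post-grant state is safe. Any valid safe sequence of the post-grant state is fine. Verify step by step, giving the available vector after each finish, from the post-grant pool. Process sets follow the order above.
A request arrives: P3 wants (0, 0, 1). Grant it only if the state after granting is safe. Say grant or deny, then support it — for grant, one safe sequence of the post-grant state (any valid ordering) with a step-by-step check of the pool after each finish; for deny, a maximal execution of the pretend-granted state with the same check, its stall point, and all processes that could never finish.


GRANT: granting preserves safety; a valid post-grant sequence is P9, P4, P8, P3.
Key observation: after the grant the pool drops to (1, 2, 2), which still lets P9 finish first and unwind the rest.
Check on the post-grant state, step by step:
  pool = (1, 2, 2)
  P9 needs (0, 0, 2) <= (1, 2, 2) -> finishes; pool += (2, 1, 2) = (3, 3, 4)
  P4 needs (3, 1, 1) <= (3, 3, 4) -> finishes; pool += (0, 1, 0) = (3, 4, 4)
  P8 needs (0, 4, 4) <= (3, 4, 4) -> finishes; pool += (2, 1, 2) = (5, 5, 6)
  P3 needs (1, 2, 5) <= (5, 5, 6) -> finishes; pool += (0, 1, 1) = (5, 6, 7)


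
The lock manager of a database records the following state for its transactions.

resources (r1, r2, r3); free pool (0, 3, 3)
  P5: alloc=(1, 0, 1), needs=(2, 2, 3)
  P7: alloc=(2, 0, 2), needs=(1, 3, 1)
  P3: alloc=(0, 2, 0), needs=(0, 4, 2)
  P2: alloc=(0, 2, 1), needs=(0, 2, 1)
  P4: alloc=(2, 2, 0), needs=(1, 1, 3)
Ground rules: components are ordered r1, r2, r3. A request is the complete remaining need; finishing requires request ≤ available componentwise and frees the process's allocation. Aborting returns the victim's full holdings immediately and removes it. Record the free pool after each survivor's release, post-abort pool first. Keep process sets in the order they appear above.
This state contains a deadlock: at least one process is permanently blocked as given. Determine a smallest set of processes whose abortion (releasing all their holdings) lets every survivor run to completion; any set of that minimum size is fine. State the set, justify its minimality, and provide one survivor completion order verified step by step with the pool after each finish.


The answer: abort P7.
Key observation: P4 had no path to completion before; after the abort of P7 ((2, 0, 2) returned), step 1 is where it fits.
Minimality: the empty abort set fails — the state is deadlocked as it stands.
Survivors finish in the order: P4, P2, P5, P3. Check, step by step (pool after the aborts first):
  pool = (2, 3, 5)
  run P4 (needs (1, 1, 3), free (2, 3, 5)); after release of (2, 2, 0) the pool is (4, 5, 5)
  run P2 (needs (0, 2, 1), free (4, 5, 5)); after release of (0, 2, 1) the pool is (4, 7, 6)
  run P5 (needs (2, 2, 3), free (4, 7, 6)); after release of (1, 0, 1) the pool is (5, 7, 7)
  run P3 (needs (0, 4, 2), free (5, 7, 7)); after release of (0, 2, 0) the pool is (5, 9, 7)


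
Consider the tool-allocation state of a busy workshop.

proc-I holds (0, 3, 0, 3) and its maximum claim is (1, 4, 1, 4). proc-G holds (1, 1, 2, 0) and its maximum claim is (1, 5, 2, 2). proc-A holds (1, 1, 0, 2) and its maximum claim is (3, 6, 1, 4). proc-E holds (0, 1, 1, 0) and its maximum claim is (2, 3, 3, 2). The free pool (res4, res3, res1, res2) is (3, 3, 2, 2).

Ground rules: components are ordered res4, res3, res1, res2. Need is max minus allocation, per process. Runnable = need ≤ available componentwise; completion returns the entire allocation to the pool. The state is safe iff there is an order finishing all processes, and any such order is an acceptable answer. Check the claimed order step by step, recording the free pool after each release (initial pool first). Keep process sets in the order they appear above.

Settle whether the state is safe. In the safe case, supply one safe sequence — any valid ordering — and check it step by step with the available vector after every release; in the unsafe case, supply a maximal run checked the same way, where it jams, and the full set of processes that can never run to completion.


SAFE. One safe sequence: proc-I, proc-G, proc-A, proc-E.
Key observation: nothing binds to the last unit here — the tightest requested-resource margin is 1, first seen at proc-I ((1, 1, 1, 1) against (3, 3, 2, 2)).
Check, step by step:
  pool = (3, 3, 2, 2)
  proc-I: need (1, 1, 1, 1) fits (3, 3, 2, 2); releases (0, 3, 0, 3), pool now (3, 6, 2, 5)
  proc-G: need (0, 4, 0, 2) fits (3, 6, 2, 5); releases (1, 1, 2, 0), pool now (4, 7, 4, 5)
  proc-A: need (2, 5, 1, 2) fits (4, 7, 4, 5); releases (1, 1, 0, 2), pool now (5, 8, 4, 7)
  proc-E: need (2, 2, 2, 2) fits (5, 8, 4, 7); releases (0, 1, 1, 0), pool now (5, 9, 5, 7)


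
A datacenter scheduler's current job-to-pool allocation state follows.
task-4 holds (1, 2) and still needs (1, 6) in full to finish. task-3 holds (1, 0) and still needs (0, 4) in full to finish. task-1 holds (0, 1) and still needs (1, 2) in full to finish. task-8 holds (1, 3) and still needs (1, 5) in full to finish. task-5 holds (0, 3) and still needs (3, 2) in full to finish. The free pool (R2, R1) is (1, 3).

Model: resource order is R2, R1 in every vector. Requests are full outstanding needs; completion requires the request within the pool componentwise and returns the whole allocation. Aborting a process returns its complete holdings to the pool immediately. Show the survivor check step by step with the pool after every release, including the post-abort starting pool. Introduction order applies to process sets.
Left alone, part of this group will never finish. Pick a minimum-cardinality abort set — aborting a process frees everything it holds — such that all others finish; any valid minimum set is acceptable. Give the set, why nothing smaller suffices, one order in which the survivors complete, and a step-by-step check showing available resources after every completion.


Abort task-8.
Key observation: task-4 had no path to completion before; after the abort of task-8 ((1, 3) returned), step 2 is where it fits.
Why nothing smaller works: aborting no one leaves the state deadlocked as given.
One survivor order: task-3, task-4, task-1, task-5. Walking it through (post-abort pool first):
  pool = (2, 6)
  task-3 needs (0, 4) <= (2, 6) -> finishes; pool += (1, 0) = (3, 6)
  task-4 needs (1, 6) <= (3, 6) -> finishes; pool += (1, 2) = (4, 8)
  task-1 needs (1, 2) <= (4, 8) -> finishes; pool += (0, 1) = (4, 9)
  task-5 needs (3, 2) <= (4, 9) -> finishes; pool += (0, 3) = (4, 12)


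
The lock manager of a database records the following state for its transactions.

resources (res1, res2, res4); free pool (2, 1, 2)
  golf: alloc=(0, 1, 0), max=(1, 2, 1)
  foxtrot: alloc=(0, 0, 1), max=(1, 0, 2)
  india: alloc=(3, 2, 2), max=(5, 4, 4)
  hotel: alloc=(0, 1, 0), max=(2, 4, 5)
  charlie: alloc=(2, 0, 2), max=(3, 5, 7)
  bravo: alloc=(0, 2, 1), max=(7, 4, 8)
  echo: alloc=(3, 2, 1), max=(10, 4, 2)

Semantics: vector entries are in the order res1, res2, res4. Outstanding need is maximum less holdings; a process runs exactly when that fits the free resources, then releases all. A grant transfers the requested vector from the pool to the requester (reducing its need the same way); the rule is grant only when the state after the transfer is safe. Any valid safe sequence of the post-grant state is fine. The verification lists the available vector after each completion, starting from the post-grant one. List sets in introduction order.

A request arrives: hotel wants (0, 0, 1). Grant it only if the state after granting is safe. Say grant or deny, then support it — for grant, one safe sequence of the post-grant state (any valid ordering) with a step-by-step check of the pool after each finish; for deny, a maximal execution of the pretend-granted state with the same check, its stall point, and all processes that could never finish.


GRANT: granting preserves safety; a valid post-grant sequence is foxtrot, golf, india, hotel, charlie, bravo, echo.
Key observation: with (2, 1, 1) left after the transfer, foxtrot can run at once — the state stays safe.
Check on the post-grant state, step by step:
  pool = (2, 1, 1)
  foxtrot: need (1, 0, 1) fits (2, 1, 1); releases (0, 0, 1), pool now (2, 1, 2)
  golf: need (1, 1, 1) fits (2, 1, 2); releases (0, 1, 0), pool now (2, 2, 2)
  india: need (2, 2, 2) fits (2, 2, 2); releases (3, 2, 2), pool now (5, 4, 4)
  hotel: need (2, 3, 4) fits (5, 4, 4); releases (0, 1, 1), pool now (5, 5, 5)
  charlie: need (1, 5, 5) fits (5, 5, 5); releases (2, 0, 2), pool now (7, 5, 7)
  bravo: need (7, 2, 7) fits (7, 5, 7); releases (0, 2, 1), pool now (7, 7, 8)
  echo: need (7, 2, 1) fits (7, 7, 8); releases (3, 2, 1), pool now (10, 9, 9)


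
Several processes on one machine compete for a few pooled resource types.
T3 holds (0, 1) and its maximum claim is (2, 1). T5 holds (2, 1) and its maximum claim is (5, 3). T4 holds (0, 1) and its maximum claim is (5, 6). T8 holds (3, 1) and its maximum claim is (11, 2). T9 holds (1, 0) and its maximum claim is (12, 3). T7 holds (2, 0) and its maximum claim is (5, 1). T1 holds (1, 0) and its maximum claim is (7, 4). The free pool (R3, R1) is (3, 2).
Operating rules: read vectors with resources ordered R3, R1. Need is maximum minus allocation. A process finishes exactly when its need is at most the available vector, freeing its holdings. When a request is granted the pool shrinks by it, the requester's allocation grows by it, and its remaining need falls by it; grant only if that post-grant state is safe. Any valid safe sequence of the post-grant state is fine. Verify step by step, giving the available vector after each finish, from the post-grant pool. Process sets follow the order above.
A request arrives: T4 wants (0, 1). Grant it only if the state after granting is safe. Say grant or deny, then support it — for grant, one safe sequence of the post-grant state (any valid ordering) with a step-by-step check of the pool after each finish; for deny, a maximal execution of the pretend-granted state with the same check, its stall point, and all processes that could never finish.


DENY: after the grant no complete ordering would exist.
Key observation: after T3, T5, T7 the pool peaks at (7, 3), and each blocked process is short somewhere: T4 on R1; T8 on R3; T9 on R3; T1 on R1.
After a pretend grant, a maximal execution: T3, T5, T7 — then nothing else fits. Walking it through:
  pool = (3, 1)
  T3: need (2, 0) fits (3, 1); releases (0, 1), pool now (3, 2)
  T5: need (3, 2) fits (3, 2); releases (2, 1), pool now (5, 3)
  T7: need (3, 1) fits (5, 3); releases (2, 0), pool now (7, 3)
  T4 still needs (5, 4) but only (7, 3) is free — short on R1
  T8 still needs (8, 1) but only (7, 3) is free — short on R3
  T9 still needs (11, 3) but only (7, 3) is free — short on R3
  T1 still needs (6, 4) but only (7, 3) is free — short on R1
Processes that could never finish after the grant: T4, T8, T9 and T1.


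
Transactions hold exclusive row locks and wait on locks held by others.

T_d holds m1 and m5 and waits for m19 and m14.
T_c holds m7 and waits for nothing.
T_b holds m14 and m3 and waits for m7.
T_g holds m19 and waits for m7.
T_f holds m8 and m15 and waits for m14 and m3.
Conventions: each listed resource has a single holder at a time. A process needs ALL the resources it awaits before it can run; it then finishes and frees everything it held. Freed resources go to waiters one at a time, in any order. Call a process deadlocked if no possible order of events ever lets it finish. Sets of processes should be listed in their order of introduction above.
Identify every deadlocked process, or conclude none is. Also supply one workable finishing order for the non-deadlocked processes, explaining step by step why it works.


Nothing here is deadlocked.
Key observation: although several processes wait, no cycle exists — each chain bottoms out at a free runner.
The rest can finish in the order T_c, T_g, T_b, T_d, T_f.
Check, step by step:
  T_c: no waits; runs immediately, freeing m7
  run T_g (all its waits — m7 — are resolved); releases m19
  run T_b (all its waits — m7 — are resolved); releases m14 and m3
  run T_d (all its waits — m19 and m14 — are resolved); releases m1 and m5
  run T_f (all its waits — m14 and m3 — are resolved); releases m8 and m15


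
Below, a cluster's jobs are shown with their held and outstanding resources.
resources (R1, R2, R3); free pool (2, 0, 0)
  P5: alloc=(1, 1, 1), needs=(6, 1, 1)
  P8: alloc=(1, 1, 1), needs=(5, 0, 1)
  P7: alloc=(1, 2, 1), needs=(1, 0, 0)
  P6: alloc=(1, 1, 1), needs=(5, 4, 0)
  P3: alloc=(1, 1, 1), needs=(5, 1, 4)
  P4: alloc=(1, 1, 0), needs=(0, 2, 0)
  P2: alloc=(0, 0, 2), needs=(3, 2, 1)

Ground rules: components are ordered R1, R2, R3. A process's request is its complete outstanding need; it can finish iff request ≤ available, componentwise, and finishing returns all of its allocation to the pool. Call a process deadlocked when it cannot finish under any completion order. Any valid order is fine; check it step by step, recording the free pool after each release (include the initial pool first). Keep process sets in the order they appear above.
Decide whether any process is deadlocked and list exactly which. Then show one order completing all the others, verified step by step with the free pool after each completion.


The deadlocked set is P5, P8, P6 and P3.
Key observation: no order helps: past P7, P2, P4, the free pool tops out at (4, 3, 3), below what each blocked process needs in R1.
The rest can finish in the order P7, P2, P4. Verifying each step:
  pool = (2, 0, 0)
  run P7 (needs (1, 0, 0), free (2, 0, 0)); after release of (1, 2, 1) the pool is (3, 2, 1)
  run P2 (needs (3, 2, 1), free (3, 2, 1)); after release of (0, 0, 2) the pool is (3, 2, 3)
  run P4 (needs (0, 2, 0), free (3, 2, 3)); after release of (1, 1, 0) the pool is (4, 3, 3)
The blocked processes can never fit:
  P5 cannot run: need (6, 1, 1) vs free (4, 3, 3) (insufficient R1)
  P8 cannot run: need (5, 0, 1) vs free (4, 3, 3) (insufficient R1)
  P6 cannot run: need (5, 4, 0) vs free (4, 3, 3) (insufficient R1 and R2)
  P3 cannot run: need (5, 1, 4) vs free (4, 3, 3) (insufficient R1 and R3)


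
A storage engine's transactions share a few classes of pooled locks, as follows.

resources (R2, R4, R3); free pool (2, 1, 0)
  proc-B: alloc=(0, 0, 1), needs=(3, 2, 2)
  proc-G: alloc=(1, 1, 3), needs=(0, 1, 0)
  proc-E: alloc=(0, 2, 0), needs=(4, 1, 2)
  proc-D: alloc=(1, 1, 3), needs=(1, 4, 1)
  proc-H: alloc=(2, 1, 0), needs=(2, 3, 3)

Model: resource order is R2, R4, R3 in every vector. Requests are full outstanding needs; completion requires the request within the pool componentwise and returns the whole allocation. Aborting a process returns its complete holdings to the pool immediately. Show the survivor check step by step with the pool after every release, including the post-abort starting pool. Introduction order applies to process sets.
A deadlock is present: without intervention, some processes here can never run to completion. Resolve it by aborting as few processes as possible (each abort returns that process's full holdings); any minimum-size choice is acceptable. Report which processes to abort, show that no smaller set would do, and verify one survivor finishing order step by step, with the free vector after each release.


The answer: abort proc-D.
Key observation: the deadlocked proc-H becomes finishable only because proc-D released (1, 1, 3); it completes at step 2 below.
Why nothing smaller works: aborting no one leaves the state deadlocked as given.
One survivor order: proc-G, proc-H, proc-B, proc-E. Check, step by step (post-abort pool first):
  pool = (3, 2, 3)
  run proc-G (needs (0, 1, 0), free (3, 2, 3)); after release of (1, 1, 3) the pool is (4, 3, 6)
  run proc-H (needs (2, 3, 3), free (4, 3, 6)); after release of (2, 1, 0) the pool is (6, 4, 6)
  run proc-B (needs (3, 2, 2), free (6, 4, 6)); after release of (0, 0, 1) the pool is (6, 4, 7)
  run proc-E (needs (4, 1, 2), free (6, 4, 7)); after release of (0, 2, 0) the pool is (6, 6, 7)


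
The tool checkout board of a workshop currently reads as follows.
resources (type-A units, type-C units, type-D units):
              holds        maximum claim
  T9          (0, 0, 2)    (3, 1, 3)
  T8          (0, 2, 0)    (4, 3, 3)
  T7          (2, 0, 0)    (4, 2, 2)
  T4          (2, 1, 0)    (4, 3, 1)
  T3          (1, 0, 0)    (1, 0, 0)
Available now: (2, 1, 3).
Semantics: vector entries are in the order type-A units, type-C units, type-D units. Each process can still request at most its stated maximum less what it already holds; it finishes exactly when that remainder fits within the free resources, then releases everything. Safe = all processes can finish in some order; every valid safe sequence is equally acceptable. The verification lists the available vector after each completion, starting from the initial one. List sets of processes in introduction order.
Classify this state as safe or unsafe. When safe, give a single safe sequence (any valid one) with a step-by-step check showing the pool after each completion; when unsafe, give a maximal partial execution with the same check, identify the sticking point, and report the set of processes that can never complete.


UNSAFE.
Key observation: after T3, T9 the pool peaks at (3, 1, 5), and each blocked process is short somewhere: T8 on type-A units; T7 on type-C units; T4 on type-C units.
Going as far as possible: T3, T9; after that, nothing fits. Check, step by step:
  pool = (2, 1, 3)
  T3: need (0, 0, 0) fits (2, 1, 3); releases (1, 0, 0), pool now (3, 1, 3)
  T9: need (3, 1, 1) fits (3, 1, 3); releases (0, 0, 2), pool now (3, 1, 5)
  blocked: T8 wants (4, 1, 3), pool (3, 1, 5) — not enough type-A units
  blocked: T7 wants (2, 2, 2), pool (3, 1, 5) — not enough type-C units
  blocked: T4 wants (2, 2, 1), pool (3, 1, 5) — not enough type-C units
Permanently blocked: T8, T7 and T4.


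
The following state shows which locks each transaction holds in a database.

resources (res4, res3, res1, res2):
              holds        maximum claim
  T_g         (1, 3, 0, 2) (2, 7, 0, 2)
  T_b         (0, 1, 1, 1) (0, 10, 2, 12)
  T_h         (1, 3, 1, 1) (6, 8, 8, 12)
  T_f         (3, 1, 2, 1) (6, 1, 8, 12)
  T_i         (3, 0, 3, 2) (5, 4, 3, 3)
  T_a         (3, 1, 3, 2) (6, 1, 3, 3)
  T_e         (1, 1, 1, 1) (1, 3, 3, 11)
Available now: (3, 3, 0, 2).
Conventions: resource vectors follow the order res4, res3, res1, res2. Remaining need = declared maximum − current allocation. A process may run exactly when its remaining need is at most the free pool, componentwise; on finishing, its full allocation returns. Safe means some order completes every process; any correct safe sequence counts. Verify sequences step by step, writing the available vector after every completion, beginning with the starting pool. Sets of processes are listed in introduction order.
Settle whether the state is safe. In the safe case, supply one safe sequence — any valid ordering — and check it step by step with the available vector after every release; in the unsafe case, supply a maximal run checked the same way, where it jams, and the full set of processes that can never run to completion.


UNSAFE.
Key observation: no order helps: past T_a, T_g, T_i, the free pool tops out at (10, 7, 6, 8), below what each blocked process needs in res2.
The run T_a, T_g, T_i cannot be extended any further. Walking it through:
  pool = (3, 3, 0, 2)
  T_a: need (3, 0, 0, 1) fits (3, 3, 0, 2); releases (3, 1, 3, 2), pool now (6, 4, 3, 4)
  T_g: need (1, 4, 0, 0) fits (6, 4, 3, 4); releases (1, 3, 0, 2), pool now (7, 7, 3, 6)
  T_i: need (2, 4, 0, 1) fits (7, 7, 3, 6); releases (3, 0, 3, 2), pool now (10, 7, 6, 8)
  T_b still needs (0, 9, 1, 11) but only (10, 7, 6, 8) is free — short on res3 and res2
  T_h still needs (5, 5, 7, 11) but only (10, 7, 6, 8) is free — short on res1 and res2
  T_f still needs (3, 0, 6, 11) but only (10, 7, 6, 8) is free — short on res2
  T_e still needs (0, 2, 2, 10) but only (10, 7, 6, 8) is free — short on res2
Permanently blocked: T_b, T_h, T_f and T_e.


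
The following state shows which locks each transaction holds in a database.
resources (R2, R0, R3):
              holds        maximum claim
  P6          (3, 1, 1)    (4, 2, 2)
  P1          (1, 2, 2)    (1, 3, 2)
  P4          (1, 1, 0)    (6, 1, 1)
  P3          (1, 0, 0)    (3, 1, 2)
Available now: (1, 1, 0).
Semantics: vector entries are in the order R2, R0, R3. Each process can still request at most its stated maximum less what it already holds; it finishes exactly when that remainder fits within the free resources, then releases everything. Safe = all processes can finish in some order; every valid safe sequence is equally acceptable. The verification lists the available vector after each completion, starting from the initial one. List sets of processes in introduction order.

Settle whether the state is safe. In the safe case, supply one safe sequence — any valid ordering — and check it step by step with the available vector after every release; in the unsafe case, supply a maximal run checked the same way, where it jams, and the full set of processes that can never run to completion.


SAFE — a valid safe sequence is P1, P3, P6, P4.
Key observation: P1 marks the first exact bind of the order: its need (0, 1, 0) fits the free (1, 1, 0) with zero slack on a requested resource.
Step-by-step check:
  pool = (1, 1, 0)
  run P1 (needs (0, 1, 0), free (1, 1, 0)); after release of (1, 2, 2) the pool is (2, 3, 2)
  run P3 (needs (2, 1, 2), free (2, 3, 2)); after release of (1, 0, 0) the pool is (3, 3, 2)
  run P6 (needs (1, 1, 1), free (3, 3, 2)); after release of (3, 1, 1) the pool is (6, 4, 3)
  run P4 (needs (5, 0, 1), free (6, 4, 3)); after release of (1, 1, 0) the pool is (7, 5, 3)


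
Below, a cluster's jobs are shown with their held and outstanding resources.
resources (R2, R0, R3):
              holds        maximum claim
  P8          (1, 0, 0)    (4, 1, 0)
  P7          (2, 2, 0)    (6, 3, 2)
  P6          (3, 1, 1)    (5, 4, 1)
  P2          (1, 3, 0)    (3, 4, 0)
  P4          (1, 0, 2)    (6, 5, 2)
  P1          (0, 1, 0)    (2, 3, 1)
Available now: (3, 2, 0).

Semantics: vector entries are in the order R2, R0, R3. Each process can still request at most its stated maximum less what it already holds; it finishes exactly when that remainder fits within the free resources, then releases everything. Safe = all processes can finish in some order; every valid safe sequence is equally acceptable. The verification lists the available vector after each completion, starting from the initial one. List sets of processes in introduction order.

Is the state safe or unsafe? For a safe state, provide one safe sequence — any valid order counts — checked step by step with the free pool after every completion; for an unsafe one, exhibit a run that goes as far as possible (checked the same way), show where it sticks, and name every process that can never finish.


The state is SAFE; one workable sequence: P2, P8, P6, P1, P4, P7.
Key observation: P1 is the earliest step where a requested resource binds exactly: need (2, 2, 1), pool (8, 6, 1) at its turn.
Walking it through:
  pool = (3, 2, 0)
  P2: need (2, 1, 0) fits (3, 2, 0); releases (1, 3, 0), pool now (4, 5, 0)
  P8: need (3, 1, 0) fits (4, 5, 0); releases (1, 0, 0), pool now (5, 5, 0)
  P6: need (2, 3, 0) fits (5, 5, 0); releases (3, 1, 1), pool now (8, 6, 1)
  P1: need (2, 2, 1) fits (8, 6, 1); releases (0, 1, 0), pool now (8, 7, 1)
  P4: need (5, 5, 0) fits (8, 7, 1); releases (1, 0, 2), pool now (9, 7, 3)
  P7: need (4, 1, 2) fits (9, 7, 3); releases (2, 2, 0), pool now (11, 9, 3)


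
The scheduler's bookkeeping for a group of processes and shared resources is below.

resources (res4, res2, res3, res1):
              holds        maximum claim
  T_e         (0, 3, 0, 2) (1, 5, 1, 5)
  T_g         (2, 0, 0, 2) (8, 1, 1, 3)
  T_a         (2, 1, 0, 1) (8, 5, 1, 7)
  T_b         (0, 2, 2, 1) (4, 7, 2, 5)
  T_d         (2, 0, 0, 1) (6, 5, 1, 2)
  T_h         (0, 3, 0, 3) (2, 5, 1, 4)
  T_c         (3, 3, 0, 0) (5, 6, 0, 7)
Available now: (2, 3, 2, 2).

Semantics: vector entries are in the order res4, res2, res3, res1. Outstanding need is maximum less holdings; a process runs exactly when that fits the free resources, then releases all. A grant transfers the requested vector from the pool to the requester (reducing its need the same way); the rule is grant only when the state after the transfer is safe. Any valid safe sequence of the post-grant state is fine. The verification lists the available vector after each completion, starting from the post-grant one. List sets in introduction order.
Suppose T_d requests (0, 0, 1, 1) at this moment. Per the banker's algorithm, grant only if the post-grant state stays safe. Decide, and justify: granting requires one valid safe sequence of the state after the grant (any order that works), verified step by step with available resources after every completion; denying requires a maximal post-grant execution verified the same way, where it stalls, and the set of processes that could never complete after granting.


DENY: after the grant no complete ordering would exist.
Key observation: after T_h, T_e the pool peaks at (2, 9, 1, 6), and each blocked process is short somewhere: T_g on res4; T_a on res4; T_b on res4; T_d on res4; T_c on res1.
After a pretend grant, a maximal execution: T_h, T_e — then nothing else fits. Step-by-step check:
  pool = (2, 3, 1, 1)
  T_h needs (2, 2, 1, 1) <= (2, 3, 1, 1) -> finishes; pool += (0, 3, 0, 3) = (2, 6, 1, 4)
  T_e needs (1, 2, 1, 3) <= (2, 6, 1, 4) -> finishes; pool += (0, 3, 0, 2) = (2, 9, 1, 6)
  T_g still needs (6, 1, 1, 1) but only (2, 9, 1, 6) is free — short on res4
  T_a still needs (6, 4, 1, 6) but only (2, 9, 1, 6) is free — short on res4
  T_b still needs (4, 5, 0, 4) but only (2, 9, 1, 6) is free — short on res4
  T_d still needs (4, 5, 0, 0) but only (2, 9, 1, 6) is free — short on res4
  T_c still needs (2, 3, 0, 7) but only (2, 9, 1, 6) is free — short on res1
Post-grant, the permanently blocked set is T_g, T_a, T_b, T_d and T_c.


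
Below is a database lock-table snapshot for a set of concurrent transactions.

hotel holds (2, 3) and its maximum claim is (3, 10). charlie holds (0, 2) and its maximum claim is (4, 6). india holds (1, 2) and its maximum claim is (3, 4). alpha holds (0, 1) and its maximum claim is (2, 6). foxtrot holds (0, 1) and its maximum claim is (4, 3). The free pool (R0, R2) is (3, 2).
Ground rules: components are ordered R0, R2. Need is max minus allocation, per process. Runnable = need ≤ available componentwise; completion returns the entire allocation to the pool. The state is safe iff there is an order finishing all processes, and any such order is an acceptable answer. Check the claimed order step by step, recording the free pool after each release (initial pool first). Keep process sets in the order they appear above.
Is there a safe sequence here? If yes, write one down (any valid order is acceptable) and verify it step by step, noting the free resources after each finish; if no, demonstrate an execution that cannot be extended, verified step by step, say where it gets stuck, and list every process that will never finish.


SAFE — a valid safe sequence is india, foxtrot, alpha, charlie, hotel.
Key observation: india marks the first exact bind of the order: its need (2, 2) fits the free (3, 2) with zero slack on a requested resource.
Walking it through:
  pool = (3, 2)
  run india (needs (2, 2), free (3, 2)); after release of (1, 2) the pool is (4, 4)
  run foxtrot (needs (4, 2), free (4, 4)); after release of (0, 1) the pool is (4, 5)
  run alpha (needs (2, 5), free (4, 5)); after release of (0, 1) the pool is (4, 6)
  run charlie (needs (4, 4), free (4, 6)); after release of (0, 2) the pool is (4, 8)
  run hotel (needs (1, 7), free (4, 8)); after release of (2, 3) the pool is (6, 11)


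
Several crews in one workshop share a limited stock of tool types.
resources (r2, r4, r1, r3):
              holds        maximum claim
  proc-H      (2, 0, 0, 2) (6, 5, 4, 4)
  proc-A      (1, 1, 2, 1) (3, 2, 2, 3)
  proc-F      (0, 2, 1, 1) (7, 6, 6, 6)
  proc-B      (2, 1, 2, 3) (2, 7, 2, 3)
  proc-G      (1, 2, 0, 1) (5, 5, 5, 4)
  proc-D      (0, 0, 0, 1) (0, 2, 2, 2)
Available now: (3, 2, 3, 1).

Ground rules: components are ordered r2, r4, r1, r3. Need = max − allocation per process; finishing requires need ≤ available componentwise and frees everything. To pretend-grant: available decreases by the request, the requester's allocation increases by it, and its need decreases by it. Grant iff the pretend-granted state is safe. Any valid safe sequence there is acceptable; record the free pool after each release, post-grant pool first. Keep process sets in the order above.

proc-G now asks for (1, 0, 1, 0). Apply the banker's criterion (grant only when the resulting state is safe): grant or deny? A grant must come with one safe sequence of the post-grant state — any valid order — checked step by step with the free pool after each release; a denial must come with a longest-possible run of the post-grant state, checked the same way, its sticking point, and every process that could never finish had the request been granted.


GRANT — the state after the grant stays safe, e.g. via proc-D, proc-A, proc-G, proc-H, proc-F, proc-B.
Key observation: after the grant the pool drops to (2, 2, 2, 1), which still lets proc-D finish first and unwind the rest.
Step-by-step check of the post-grant state:
  pool = (2, 2, 2, 1)
  proc-D: need (0, 2, 2, 1) fits (2, 2, 2, 1); releases (0, 0, 0, 1), pool now (2, 2, 2, 2)
  proc-A: need (2, 1, 0, 2) fits (2, 2, 2, 2); releases (1, 1, 2, 1), pool now (3, 3, 4, 3)
  proc-G: need (3, 3, 4, 3) fits (3, 3, 4, 3); releases (2, 2, 1, 1), pool now (5, 5, 5, 4)
  proc-H: need (4, 5, 4, 2) fits (5, 5, 5, 4); releases (2, 0, 0, 2), pool now (7, 5, 5, 6)
  proc-F: need (7, 4, 5, 5) fits (7, 5, 5, 6); releases (0, 2, 1, 1), pool now (7, 7, 6, 7)
  proc-B: need (0, 6, 0, 0) fits (7, 7, 6, 7); releases (2, 1, 2, 3), pool now (9, 8, 8, 10)


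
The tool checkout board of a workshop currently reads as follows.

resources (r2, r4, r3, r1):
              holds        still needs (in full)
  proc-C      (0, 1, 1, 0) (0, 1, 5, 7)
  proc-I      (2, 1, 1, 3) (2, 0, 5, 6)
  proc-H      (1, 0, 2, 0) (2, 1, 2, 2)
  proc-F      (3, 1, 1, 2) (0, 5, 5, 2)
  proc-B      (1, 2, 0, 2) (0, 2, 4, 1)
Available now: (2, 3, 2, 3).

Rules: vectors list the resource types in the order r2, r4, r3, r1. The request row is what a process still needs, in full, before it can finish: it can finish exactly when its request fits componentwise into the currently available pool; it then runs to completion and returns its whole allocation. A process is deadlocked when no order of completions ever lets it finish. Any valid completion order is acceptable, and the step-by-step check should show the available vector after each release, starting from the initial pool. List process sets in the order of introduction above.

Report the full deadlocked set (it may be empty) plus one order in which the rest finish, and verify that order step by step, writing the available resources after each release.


The deadlocked set is proc-C, proc-I and proc-F.
Key observation: once proc-H, proc-B finish, the pool peaks at (4, 5, 4, 5) — and every remaining process still needs more r3 than that.
One completion order for the rest: proc-H, proc-B. Verifying each step:
  pool = (2, 3, 2, 3)
  run proc-H (needs (2, 1, 2, 2), free (2, 3, 2, 3)); after release of (1, 0, 2, 0) the pool is (3, 3, 4, 3)
  run proc-B (needs (0, 2, 4, 1), free (3, 3, 4, 3)); after release of (1, 2, 0, 2) the pool is (4, 5, 4, 5)
None of the blocked processes ever fits:
  blocked: proc-C wants (0, 1, 5, 7), pool (4, 5, 4, 5) — not enough r3 and r1
  blocked: proc-I wants (2, 0, 5, 6), pool (4, 5, 4, 5) — not enough r3 and r1
  blocked: proc-F wants (0, 5, 5, 2), pool (4, 5, 4, 5) — not enough r3


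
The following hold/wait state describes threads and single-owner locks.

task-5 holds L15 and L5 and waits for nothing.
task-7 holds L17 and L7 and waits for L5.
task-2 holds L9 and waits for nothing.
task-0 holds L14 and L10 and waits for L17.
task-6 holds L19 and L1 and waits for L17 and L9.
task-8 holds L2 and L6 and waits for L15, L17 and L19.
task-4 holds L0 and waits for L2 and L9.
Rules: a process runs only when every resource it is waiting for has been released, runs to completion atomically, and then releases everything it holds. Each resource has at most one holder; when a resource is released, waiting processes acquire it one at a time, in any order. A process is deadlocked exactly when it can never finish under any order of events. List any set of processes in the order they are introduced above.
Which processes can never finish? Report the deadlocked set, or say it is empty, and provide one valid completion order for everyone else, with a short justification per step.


The deadlocked set is empty.
Key observation: every chain of waits terminates; starting from the processes that wait on nothing, all the rest unlock in turn.
A valid finishing order for the others: task-5, task-7, task-0, task-2, task-6, task-8, task-4.
Check, step by step:
  task-5: no waits; runs immediately, freeing L15 and L5
  run task-7 (all its waits — L5 — are resolved); releases L17 and L7
  run task-0 (all its waits — L17 — are resolved); releases L14 and L10
  task-2: no waits; runs immediately, freeing L9
  run task-6 (all its waits — L17 and L9 — are resolved); releases L19 and L1
  run task-8 (all its waits — L15, L17 and L19 — are resolved); releases L2 and L6
  run task-4 (all its waits — L2 and L9 — are resolved); releases L0


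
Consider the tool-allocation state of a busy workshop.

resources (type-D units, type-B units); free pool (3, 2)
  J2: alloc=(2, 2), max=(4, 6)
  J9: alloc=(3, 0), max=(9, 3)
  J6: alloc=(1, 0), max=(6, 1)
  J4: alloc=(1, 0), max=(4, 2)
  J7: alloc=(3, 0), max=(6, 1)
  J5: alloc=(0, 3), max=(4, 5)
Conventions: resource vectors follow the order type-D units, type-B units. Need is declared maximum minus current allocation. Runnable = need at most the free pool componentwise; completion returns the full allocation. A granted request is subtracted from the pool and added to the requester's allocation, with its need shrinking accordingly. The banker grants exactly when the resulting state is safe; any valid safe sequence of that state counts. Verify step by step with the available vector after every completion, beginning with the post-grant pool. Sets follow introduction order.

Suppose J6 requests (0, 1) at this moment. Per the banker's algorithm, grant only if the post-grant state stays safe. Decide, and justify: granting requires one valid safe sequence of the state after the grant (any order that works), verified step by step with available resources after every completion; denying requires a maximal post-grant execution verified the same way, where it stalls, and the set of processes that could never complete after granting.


GRANT — the state after the grant stays safe, e.g. via J7, J6, J5, J9, J4, J2.
Key observation: (3, 1) free after granting still covers J7 first, and each release covers the next.
Step-by-step check of the post-grant state:
  pool = (3, 1)
  J7 needs (3, 1) <= (3, 1) -> finishes; pool += (3, 0) = (6, 1)
  J6 needs (5, 0) <= (6, 1) -> finishes; pool += (1, 1) = (7, 2)
  J5 needs (4, 2) <= (7, 2) -> finishes; pool += (0, 3) = (7, 5)
  J9 needs (6, 3) <= (7, 5) -> finishes; pool += (3, 0) = (10, 5)
  J4 needs (3, 2) <= (10, 5) -> finishes; pool += (1, 0) = (11, 5)
  J2 needs (2, 4) <= (11, 5) -> finishes; pool += (2, 2) = (13, 7)
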